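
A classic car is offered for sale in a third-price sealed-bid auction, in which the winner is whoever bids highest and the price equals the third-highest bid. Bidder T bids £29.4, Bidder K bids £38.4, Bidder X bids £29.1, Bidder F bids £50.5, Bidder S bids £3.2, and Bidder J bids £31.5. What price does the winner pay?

The winner pays £31.5.

Sorted high to low: Bidder F £50.5; Bidder K £38.4; Bidder J £31.5; Bidder T £29.4; Bidder X £29.1; Bidder S £3.2.
Bidder F is the highest bidder, so Bidder F wins.
Under the third-price rule, the price is the third-highest bid: £31.5.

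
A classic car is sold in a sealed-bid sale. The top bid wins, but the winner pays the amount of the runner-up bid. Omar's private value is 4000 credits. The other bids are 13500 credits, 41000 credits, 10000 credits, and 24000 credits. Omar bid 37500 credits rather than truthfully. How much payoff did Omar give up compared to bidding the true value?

0 credits

The highest competing bid is 41000 credits.
Bidding truthfully at 4000 credits: the top bid is 41000 credits (a rival), so Omar loses. Payoff = 0 credits.
Bidding 37500 credits: the top bid is 41000 credits (a rival), so Omar loses. Payoff = 0 credits.
Regret = truthful payoff − actual payoff = 0 credits − 0 credits = 0 credits.
The bid only affects whether you win, not the price — here both bids land on the same side of the top rival bid, so the deviation is payoff-neutral.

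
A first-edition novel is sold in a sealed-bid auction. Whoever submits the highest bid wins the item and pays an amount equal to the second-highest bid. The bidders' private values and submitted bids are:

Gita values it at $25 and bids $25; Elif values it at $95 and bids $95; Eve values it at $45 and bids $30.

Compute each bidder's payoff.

Payoffs: Gita $0, Elif $65, Eve $0.

Ranking the bids: Elif $95, then Eve $30, then Gita $25.
Elif has the top bid and wins; the price is the second-highest bid, $30.
Elif's payoff = $95 − $30 = $65. All other bidders lose, so their payoff is 0.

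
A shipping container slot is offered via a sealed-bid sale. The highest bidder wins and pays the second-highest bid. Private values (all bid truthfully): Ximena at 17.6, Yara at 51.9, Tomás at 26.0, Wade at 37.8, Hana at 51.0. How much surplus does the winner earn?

Ordered from highest: Yara 51.9, then Hana 51.0, then Wade 37.8, then Tomás 26.0, then Ximena 17.6.
Yara wins with the top bid and pays the second-highest, 51.0.
Surplus = 51.9 − 51.0 = 0.9.

0.9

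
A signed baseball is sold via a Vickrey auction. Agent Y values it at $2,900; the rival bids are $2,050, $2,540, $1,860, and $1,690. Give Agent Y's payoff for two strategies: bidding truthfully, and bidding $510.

Truthful: $360; alternative: $0.

The highest competing bid is $2,540.
Bidding truthfully at $2,900: Agent Y has the top bid, wins, and pays the second-highest bid $2,540. Payoff = $2,900 − $2,540 = $360.
Bidding $510: the top bid is $2,540 (a rival), so Agent Y loses. Payoff = $0.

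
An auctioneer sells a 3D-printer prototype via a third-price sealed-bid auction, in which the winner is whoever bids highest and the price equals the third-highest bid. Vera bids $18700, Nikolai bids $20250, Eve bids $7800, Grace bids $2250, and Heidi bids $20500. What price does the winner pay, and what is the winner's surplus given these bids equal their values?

Ordered from highest: Heidi $20500; Nikolai $20250; Vera $18700; Eve $7800; Grace $2250.
Heidi is the highest bidder, so Heidi wins.
Under the third-price rule, the price is the third-highest bid: $18700.
Surplus = $20500 − $18700 = $1800.

Price $18700; surplus $1800.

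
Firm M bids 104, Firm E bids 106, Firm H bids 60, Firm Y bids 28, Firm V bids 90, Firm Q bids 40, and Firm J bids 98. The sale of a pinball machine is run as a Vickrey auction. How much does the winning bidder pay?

The winner pays 104.

Sorted high to low: Firm E 106, then Firm M 104, then Firm J 98, then Firm V 90, then Firm H 60, then Firm Q 40, then Firm Y 28.
Firm E has the highest bid, so Firm E wins.
The second-highest bid is 104, so that is what Firm E pays.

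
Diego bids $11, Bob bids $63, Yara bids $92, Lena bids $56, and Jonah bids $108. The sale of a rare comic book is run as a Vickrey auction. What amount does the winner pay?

Ordered from highest: Jonah $108 > Yara $92 > Bob $63 > Lena $56 > Diego $11.
Jonah has the highest bid, so Jonah wins.
The second-highest bid is $92, so that is what Jonah pays.

Price paid: $92.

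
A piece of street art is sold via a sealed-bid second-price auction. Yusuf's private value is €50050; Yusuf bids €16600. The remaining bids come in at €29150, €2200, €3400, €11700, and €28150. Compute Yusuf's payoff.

Payoff = €0.

Highest competing bid: €29150.
Yusuf's bid €16600 is not the highest, so Yusuf loses, pays nothing, and earns zero payoff.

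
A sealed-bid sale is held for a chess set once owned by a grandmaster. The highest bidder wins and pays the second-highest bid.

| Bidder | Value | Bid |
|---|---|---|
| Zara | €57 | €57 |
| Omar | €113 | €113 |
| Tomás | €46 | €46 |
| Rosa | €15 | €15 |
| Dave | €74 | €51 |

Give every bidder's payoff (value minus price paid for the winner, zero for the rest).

Ordered from highest: Omar €113 > Zara €57 > Dave €51 > Tomás €46 > Rosa €15.
Omar has the top bid and wins; the price is the second-highest bid, €57.
Omar's payoff = €113 − €57 = €56. All other bidders lose, so their payoff is 0.

Zara €0, Omar €56, Tomás €0, Rosa €0, Dave €0.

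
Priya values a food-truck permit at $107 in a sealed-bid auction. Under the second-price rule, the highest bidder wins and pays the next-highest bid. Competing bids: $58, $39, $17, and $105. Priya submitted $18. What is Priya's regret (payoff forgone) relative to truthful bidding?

Regret: $2.

The highest competing bid is $105.
Bidding truthfully at $107: Priya has the top bid, wins, and pays the second-highest bid $105. Payoff = $107 − $105 = $2.
Bidding $18: the top bid is $105 (a rival), so Priya loses. Payoff = $0.
Regret = truthful payoff − actual payoff = $2 − $0 = $2.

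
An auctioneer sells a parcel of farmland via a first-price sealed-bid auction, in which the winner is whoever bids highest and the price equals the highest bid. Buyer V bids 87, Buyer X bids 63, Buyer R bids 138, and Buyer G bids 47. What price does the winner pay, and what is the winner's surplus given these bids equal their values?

The winner pays 138 for a surplus of 0.

Ordered from highest: Buyer R 138; Buyer V 87; Buyer X 63; Buyer G 47.
Buyer R is the highest bidder, so Buyer R wins.
Under the first-price rule, the price is the highest bid: 138.
Surplus = 138 − 138 = 0.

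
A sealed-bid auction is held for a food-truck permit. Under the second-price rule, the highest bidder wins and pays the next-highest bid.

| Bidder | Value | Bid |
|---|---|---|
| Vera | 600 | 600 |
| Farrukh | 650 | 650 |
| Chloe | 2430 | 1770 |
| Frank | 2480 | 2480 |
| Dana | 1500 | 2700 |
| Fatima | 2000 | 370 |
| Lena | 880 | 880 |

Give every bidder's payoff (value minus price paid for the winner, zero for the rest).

Sorted high to low: Dana 2700; Frank 2480; Chloe 1770; Lena 880; Farrukh 650; Vera 600; Fatima 370.
Dana has the top bid and wins; the price is the second-highest bid, 2480.
Dana's payoff = 1500 − 2480 = -980. All other bidders lose, so their payoff is 0.

Payoffs: Vera 0, Farrukh 0, Chloe 0, Frank 0, Dana -980, Fatima 0, Lena 0.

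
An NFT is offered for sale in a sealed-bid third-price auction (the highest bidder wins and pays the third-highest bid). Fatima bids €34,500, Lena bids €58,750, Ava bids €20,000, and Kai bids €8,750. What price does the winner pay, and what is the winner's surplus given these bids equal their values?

Sorted high to low: Lena €58,750 > Fatima €34,500 > Ava €20,000 > Kai €8,750.
Lena is the highest bidder, so Lena wins.
Under the third-price rule, the price is the third-highest bid: €20,000.
Surplus = €58,750 − €20,000 = €38,750.

Price €20,000; surplus €38,750.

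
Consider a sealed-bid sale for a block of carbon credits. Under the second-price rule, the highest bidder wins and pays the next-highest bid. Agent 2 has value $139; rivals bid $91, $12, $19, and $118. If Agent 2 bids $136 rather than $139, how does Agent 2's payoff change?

Change in payoff: $0.

The highest competing bid is $118.
Bidding truthfully at $139: Agent 2 has the top bid, wins, and pays the second-highest bid $118. Payoff = $139 − $118 = $21.
Bidding $136: Agent 2 has the top bid, wins, and pays the second-highest bid $118. Payoff = $139 − $118 = $21.
Change = $21 − $21 = $0.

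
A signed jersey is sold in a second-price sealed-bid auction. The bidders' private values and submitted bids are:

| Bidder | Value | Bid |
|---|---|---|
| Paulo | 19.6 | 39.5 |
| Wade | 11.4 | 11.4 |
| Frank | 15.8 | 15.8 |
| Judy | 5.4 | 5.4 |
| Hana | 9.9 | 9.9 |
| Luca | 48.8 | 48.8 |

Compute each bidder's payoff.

Payoffs: Paulo 0.0, Wade 0.0, Frank 0.0, Judy 0.0, Hana 0.0, Luca 9.3.

Ordered from highest: Luca 48.8; Paulo 39.5; Frank 15.8; Wade 11.4; Hana 9.9; Judy 5.4.
Luca has the top bid and wins; the price is the second-highest bid, 39.5.
Luca's payoff = 48.8 − 39.5 = 9.3. All other bidders lose, so their payoff is 0.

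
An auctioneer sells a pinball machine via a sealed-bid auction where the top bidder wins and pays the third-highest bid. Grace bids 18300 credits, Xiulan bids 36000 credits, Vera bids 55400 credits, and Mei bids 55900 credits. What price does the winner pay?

Sorted high to low: Mei 55900 credits, then Vera 55400 credits, then Xiulan 36000 credits, then Grace 18300 credits.
Mei is the highest bidder, so Mei wins.
Under the third-price rule, the price is the third-highest bid: 36000 credits.

36000 credits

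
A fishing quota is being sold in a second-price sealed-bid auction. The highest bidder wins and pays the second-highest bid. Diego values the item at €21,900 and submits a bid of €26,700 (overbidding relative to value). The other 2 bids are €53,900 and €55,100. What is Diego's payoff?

Highest competing bid: €55,100.
Diego's bid €26,700 is not the highest, so Diego loses, pays nothing, and earns zero payoff.

€0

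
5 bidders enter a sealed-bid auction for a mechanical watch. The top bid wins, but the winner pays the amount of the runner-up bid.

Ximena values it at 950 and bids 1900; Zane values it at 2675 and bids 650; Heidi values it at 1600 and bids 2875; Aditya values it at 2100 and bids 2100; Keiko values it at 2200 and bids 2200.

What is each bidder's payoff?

Sorted high to low: Heidi 2875 > Keiko 2200 > Aditya 2100 > Ximena 1900 > Zane 650.
Heidi has the top bid and wins; the price is the second-highest bid, 2200.
Heidi's payoff = 1600 − 2200 = -600. All other bidders lose, so their payoff is 0.

Payoffs: Ximena 0, Zane 0, Heidi -600, Aditya 0, Keiko 0.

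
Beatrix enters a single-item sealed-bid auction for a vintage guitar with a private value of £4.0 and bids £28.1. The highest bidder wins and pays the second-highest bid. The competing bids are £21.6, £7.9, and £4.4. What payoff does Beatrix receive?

Highest competing bid: £21.6.
Beatrix's bid £28.1 is the highest overall, so Beatrix wins and pays the second-highest bid, £21.6.
Payoff = value − price = £4.0 − £21.6 = -£17.6.
Overbidding won the item at a price above value — truthful bidding would have avoided this loss.

Payoff = -£17.6.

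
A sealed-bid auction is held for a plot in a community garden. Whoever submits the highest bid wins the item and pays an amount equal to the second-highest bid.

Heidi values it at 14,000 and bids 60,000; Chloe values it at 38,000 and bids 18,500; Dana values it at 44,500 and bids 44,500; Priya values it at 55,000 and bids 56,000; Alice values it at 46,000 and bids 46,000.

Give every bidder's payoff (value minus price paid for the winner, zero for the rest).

Sorted high to low: Heidi 60,000 > Priya 56,000 > Alice 46,000 > Dana 44,500 > Chloe 18,500.
Heidi has the top bid and wins; the price is the second-highest bid, 56,000.
Heidi's payoff = 14,000 − 56,000 = -42,000. All other bidders lose, so their payoff is 0.

Payoffs: Heidi -42,000, Chloe 0, Dana 0, Priya 0, Alice 0.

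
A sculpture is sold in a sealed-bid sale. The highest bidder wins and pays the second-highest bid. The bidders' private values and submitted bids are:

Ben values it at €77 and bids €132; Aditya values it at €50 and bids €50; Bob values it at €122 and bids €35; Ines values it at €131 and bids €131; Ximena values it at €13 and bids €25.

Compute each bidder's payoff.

Ranking the bids: Ben €132 > Ines €131 > Aditya €50 > Bob €35 > Ximena €25.
Ben has the top bid and wins; the price is the second-highest bid, €131.
Ben's payoff = €77 − €131 = -€54. All other bidders lose, so their payoff is 0.

Payoffs: Ben -€54, Aditya €0, Bob €0, Ines €0, Ximena €0.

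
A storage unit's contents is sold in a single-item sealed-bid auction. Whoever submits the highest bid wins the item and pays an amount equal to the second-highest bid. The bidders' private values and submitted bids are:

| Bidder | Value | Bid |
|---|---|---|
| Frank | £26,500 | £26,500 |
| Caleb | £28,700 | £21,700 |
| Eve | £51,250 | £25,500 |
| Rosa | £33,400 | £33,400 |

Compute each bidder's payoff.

Bids in descending order: Rosa £33,400 > Frank £26,500 > Eve £25,500 > Caleb £21,700.
Rosa has the top bid and wins; the price is the second-highest bid, £26,500.
Rosa's payoff = £33,400 − £26,500 = £6,900. All other bidders lose, so their payoff is 0.

Payoffs: Frank £0, Caleb £0, Eve £0, Rosa £6,900.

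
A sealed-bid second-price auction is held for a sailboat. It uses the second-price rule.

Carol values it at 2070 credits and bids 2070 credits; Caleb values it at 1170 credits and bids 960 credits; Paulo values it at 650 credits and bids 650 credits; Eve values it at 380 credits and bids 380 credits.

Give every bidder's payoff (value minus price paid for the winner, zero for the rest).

Payoffs: Carol 1110 credits, Caleb 0 credits, Paulo 0 credits, Eve 0 credits.

Ranking the bids: Carol 2070 credits, then Caleb 960 credits, then Paulo 650 credits, then Eve 380 credits.
Carol has the top bid and wins; the price is the second-highest bid, 960 credits.
Carol's payoff = 2070 credits − 960 credits = 1110 credits. All other bidders lose, so their payoff is 0.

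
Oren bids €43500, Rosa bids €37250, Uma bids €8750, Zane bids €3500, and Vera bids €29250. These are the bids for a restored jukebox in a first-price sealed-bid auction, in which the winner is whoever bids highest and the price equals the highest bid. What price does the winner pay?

Bids in descending order: Oren €43500; Rosa €37250; Vera €29250; Uma €8750; Zane €3500.
Oren is the highest bidder, so Oren wins.
Under the first-price rule, the price is the highest bid: €43500.

The winner pays €43500.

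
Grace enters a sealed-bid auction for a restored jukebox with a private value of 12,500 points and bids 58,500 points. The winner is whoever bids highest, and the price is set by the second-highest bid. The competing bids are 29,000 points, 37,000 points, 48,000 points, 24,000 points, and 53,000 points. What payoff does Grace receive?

Highest competing bid: 53,000 points.
Grace's bid 58,500 points is the highest overall, so Grace wins and pays the second-highest bid, 53,000 points.
Payoff = value − price = 12,500 points − 53,000 points = -40,500 points.
Overbidding won the item at a price above value — truthful bidding would have avoided this loss.

Grace's payoff: -40,500 points.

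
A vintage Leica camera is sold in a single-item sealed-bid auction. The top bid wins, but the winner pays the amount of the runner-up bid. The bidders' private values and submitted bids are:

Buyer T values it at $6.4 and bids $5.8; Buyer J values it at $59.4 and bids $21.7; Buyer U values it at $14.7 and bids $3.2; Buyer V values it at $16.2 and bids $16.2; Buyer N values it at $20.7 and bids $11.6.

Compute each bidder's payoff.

Ordered from highest: Buyer J $21.7; Buyer V $16.2; Buyer N $11.6; Buyer T $5.8; Buyer U $3.2.
Buyer J has the top bid and wins; the price is the second-highest bid, $16.2.
Buyer J's payoff = $59.4 − $16.2 = $43.2. All other bidders lose, so their payoff is 0.

Buyer T $0.0, Buyer J $43.2, Buyer U $0.0, Buyer V $0.0, Buyer N $0.0.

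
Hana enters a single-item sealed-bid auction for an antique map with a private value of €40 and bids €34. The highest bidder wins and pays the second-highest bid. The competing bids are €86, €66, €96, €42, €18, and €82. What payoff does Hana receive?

Highest competing bid: €96.
Hana's bid €34 is not the highest, so Hana loses, pays nothing, and earns zero payoff.

Hana's payoff: €0.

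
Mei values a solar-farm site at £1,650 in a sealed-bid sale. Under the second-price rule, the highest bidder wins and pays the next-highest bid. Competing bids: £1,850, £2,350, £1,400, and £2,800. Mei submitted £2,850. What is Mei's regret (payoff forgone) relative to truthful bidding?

The highest competing bid is £2,800.
Bidding truthfully at £1,650: the top bid is £2,800 (a rival), so Mei loses. Payoff = £0.
Bidding £2,850: Mei has the top bid, wins, and pays the second-highest bid £2,800. Payoff = £1,650 − £2,800 = -£1,150.
Regret = truthful payoff − actual payoff = £0 − -£1,150 = £1,150.

Regret: £1,150.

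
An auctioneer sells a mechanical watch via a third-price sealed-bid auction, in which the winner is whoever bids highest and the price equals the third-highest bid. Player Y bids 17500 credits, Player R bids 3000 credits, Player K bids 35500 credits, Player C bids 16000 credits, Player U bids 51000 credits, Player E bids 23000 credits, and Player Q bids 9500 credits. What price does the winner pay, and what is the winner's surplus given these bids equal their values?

Sorted high to low: Player U 51000 credits, then Player K 35500 credits, then Player E 23000 credits, then Player Y 17500 credits, then Player C 16000 credits, then Player Q 9500 credits, then Player R 3000 credits.
Player U is the highest bidder, so Player U wins.
Under the third-price rule, the price is the third-highest bid: 23000 credits.
Surplus = 51000 credits − 23000 credits = 28000 credits.

The winner pays 23000 credits for a surplus of 28000 credits.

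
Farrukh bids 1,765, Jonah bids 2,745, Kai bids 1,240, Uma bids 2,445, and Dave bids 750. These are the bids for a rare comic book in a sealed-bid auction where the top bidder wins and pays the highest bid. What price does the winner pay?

Bids in descending order: Jonah 2,745; Uma 2,445; Farrukh 1,765; Kai 1,240; Dave 750.
Jonah is the highest bidder, so Jonah wins.
Under the first-price rule, the price is the highest bid: 2,745.

Price paid: 2,745.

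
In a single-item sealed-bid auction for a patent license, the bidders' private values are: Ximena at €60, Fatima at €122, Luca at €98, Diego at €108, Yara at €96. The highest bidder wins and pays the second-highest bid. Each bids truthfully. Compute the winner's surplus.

Winner's surplus: €14.

Bids in descending order: Fatima €122; Diego €108; Luca €98; Yara €96; Ximena €60.
Fatima wins with the top bid and pays the second-highest, €108.
Surplus = €122 − €108 = €14.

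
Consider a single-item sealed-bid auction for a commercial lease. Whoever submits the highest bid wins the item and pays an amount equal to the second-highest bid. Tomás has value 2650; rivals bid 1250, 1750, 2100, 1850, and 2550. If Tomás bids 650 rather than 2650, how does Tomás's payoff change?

The highest competing bid is 2550.
Bidding truthfully at 2650: Tomás has the top bid, wins, and pays the second-highest bid 2550. Payoff = 2650 − 2550 = 100.
Bidding 650: the top bid is 2550 (a rival), so Tomás loses. Payoff = 0.
Change = 0 − 100 = -100.
Deviating from a truthful bid can only lose payoff in a second-price auction — never gain.

Change in payoff: -100.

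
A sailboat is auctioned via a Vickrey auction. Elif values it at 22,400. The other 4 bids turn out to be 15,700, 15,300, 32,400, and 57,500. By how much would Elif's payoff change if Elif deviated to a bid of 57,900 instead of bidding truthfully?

Change in payoff: -35,100.

The highest competing bid is 57,500.
Bidding truthfully at 22,400: the top bid is 57,500 (a rival), so Elif loses. Payoff = 0.
Bidding 57,900: Elif has the top bid, wins, and pays the second-highest bid 57,500. Payoff = 22,400 − 57,500 = -35,100.
Change = -35,100 − 0 = -35,100.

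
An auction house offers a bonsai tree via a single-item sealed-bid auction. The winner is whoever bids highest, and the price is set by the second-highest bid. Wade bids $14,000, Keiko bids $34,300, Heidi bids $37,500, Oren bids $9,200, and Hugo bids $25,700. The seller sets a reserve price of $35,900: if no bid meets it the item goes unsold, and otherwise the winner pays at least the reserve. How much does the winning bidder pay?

Bids in descending order: Heidi $37,500 > Keiko $34,300 > Hugo $25,700 > Wade $14,000 > Oren $9,200.
Heidi has the highest bid, so Heidi wins.
The second-highest bid is $34,300, but the reserve $35,900 is higher, so the price is the reserve.

$35,900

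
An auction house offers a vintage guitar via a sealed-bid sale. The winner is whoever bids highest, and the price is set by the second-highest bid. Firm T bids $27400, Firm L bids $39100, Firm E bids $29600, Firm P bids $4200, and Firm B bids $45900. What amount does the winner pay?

Bids in descending order: Firm B $45900, then Firm L $39100, then Firm E $29600, then Firm T $27400, then Firm P $4200.
Firm B has the highest bid, so Firm B wins.
The second-highest bid is $39100, so that is what Firm B pays.

The winner pays $39100.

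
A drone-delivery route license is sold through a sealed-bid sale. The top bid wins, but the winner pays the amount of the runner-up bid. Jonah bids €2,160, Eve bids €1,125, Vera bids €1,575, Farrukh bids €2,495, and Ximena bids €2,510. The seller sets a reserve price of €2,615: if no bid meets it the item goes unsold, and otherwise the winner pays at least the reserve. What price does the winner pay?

Sorted high to low: Ximena €2,510; Farrukh €2,495; Jonah €2,160; Vera €1,575; Eve €1,125.
The top bid €2,510 is below the reserve €2,615, so the item goes unsold and nothing is paid.

unsold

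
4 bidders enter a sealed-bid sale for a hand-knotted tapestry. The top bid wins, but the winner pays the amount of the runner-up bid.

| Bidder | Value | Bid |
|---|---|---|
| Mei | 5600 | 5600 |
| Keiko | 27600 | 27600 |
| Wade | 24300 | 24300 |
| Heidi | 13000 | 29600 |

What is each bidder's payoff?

Ranking the bids: Heidi 29600, then Keiko 27600, then Wade 24300, then Mei 5600.
Heidi has the top bid and wins; the price is the second-highest bid, 27600.
Heidi's payoff = 13000 − 27600 = -14600. All other bidders lose, so their payoff is 0.

Payoffs: Mei 0, Keiko 0, Wade 0, Heidi -14600.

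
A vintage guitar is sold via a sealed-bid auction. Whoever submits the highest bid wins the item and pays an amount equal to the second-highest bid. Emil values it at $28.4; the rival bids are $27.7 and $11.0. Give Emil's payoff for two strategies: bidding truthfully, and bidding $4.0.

(a) $0.7  (b) $0.0

The highest competing bid is $27.7.
Bidding truthfully at $28.4: Emil has the top bid, wins, and pays the second-highest bid $27.7. Payoff = $28.4 − $27.7 = $0.7.
Bidding $4.0: the top bid is $27.7 (a rival), so Emil loses. Payoff = $0.0.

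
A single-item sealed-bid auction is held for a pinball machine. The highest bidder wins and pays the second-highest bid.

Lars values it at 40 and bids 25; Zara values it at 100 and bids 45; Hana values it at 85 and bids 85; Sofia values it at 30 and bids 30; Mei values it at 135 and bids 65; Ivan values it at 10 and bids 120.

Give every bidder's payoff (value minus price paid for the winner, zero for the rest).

Sorted high to low: Ivan 120; Hana 85; Mei 65; Zara 45; Sofia 30; Lars 25.
Ivan has the top bid and wins; the price is the second-highest bid, 85.
Ivan's payoff = 10 − 85 = -75. All other bidders lose, so their payoff is 0.

Lars 0, Zara 0, Hana 0, Sofia 0, Mei 0, Ivan -75.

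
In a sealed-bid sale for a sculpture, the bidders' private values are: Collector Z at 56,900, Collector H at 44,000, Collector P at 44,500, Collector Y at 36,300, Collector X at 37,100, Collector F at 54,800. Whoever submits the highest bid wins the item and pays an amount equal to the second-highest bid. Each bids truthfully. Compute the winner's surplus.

Winner's surplus: 2,100.

Bids in descending order: Collector Z 56,900; Collector F 54,800; Collector P 44,500; Collector H 44,000; Collector X 37,100; Collector Y 36,300.
Collector Z wins with the top bid and pays the second-highest, 54,800.
Surplus = 56,900 − 54,800 = 2,100.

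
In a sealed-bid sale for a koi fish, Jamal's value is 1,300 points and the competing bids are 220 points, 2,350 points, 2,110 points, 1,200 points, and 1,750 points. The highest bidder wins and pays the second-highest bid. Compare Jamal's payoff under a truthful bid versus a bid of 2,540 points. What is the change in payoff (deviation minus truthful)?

The highest competing bid is 2,350 points.
Bidding truthfully at 1,300 points: the top bid is 2,350 points (a rival), so Jamal loses. Payoff = 0 points.
Bidding 2,540 points: Jamal has the top bid, wins, and pays the second-highest bid 2,350 points. Payoff = 1,300 points − 2,350 points = -1,050 points.
Change = -1,050 points − 0 points = -1,050 points.

Payoff change: -1,050 points.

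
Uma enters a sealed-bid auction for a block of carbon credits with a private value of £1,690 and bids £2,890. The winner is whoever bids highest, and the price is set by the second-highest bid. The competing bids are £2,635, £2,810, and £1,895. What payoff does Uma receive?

Payoff = -£1,120.

Highest competing bid: £2,810.
Uma's bid £2,890 is the highest overall, so Uma wins and pays the second-highest bid, £2,810.
Payoff = value − price = £1,690 − £2,810 = -£1,120.
Overbidding won the item at a price above value — truthful bidding would have avoided this loss.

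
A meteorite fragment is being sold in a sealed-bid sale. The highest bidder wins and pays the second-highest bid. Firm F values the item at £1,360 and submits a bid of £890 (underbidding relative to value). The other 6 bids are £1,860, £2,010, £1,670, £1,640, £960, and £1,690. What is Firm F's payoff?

Highest competing bid: £2,010.
Firm F's bid £890 is not the highest, so Firm F loses, pays nothing, and earns zero payoff.

Firm F's payoff: £0.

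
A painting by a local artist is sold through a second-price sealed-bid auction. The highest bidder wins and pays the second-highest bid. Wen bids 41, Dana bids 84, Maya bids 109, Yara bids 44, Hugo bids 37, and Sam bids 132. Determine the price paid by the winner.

Ranking the bids: Sam 132, then Maya 109, then Dana 84, then Yara 44, then Wen 41, then Hugo 37.
Sam has the highest bid, so Sam wins.
The second-highest bid is 109, so that is what Sam pays.

The winner pays 109.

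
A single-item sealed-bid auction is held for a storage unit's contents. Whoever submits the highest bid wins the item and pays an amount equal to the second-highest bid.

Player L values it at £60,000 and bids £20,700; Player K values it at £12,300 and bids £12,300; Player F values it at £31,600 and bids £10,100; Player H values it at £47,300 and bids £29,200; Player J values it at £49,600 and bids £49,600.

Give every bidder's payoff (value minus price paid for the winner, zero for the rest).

Ordered from highest: Player J £49,600 > Player H £29,200 > Player L £20,700 > Player K £12,300 > Player F £10,100.
Player J has the top bid and wins; the price is the second-highest bid, £29,200.
Player J's payoff = £49,600 − £29,200 = £20,400. All other bidders lose, so their payoff is 0.

Payoffs: Player L £0, Player K £0, Player F £0, Player H £0, Player J £20,400.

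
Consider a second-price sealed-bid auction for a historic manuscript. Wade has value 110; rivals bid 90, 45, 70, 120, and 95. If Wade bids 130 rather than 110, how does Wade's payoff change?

The highest competing bid is 120.
Bidding truthfully at 110: the top bid is 120 (a rival), so Wade loses. Payoff = 0.
Bidding 130: Wade has the top bid, wins, and pays the second-highest bid 120. Payoff = 110 − 120 = -10.
Change = -10 − 0 = -10.
This is the dominant-strategy logic: truthful bidding weakly beats any alternative.

-10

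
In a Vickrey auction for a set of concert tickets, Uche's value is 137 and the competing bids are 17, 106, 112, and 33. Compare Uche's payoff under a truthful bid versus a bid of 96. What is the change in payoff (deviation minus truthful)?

The highest competing bid is 112.
Bidding truthfully at 137: Uche has the top bid, wins, and pays the second-highest bid 112. Payoff = 137 − 112 = 25.
Bidding 96: the top bid is 112 (a rival), so Uche loses. Payoff = 0.
Change = 0 − 25 = -25.
Deviating from a truthful bid can only lose payoff in a second-price auction — never gain.

Payoff change: -25.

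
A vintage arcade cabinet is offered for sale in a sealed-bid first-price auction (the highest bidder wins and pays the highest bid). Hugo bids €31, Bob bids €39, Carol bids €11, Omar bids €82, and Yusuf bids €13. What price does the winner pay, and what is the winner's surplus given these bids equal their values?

The winner pays €82 for a surplus of €0.

Ranking the bids: Omar €82 > Bob €39 > Hugo €31 > Yusuf €13 > Carol €11.
Omar is the highest bidder, so Omar wins.
Under the first-price rule, the price is the highest bid: €82.
Surplus = €82 − €82 = €0.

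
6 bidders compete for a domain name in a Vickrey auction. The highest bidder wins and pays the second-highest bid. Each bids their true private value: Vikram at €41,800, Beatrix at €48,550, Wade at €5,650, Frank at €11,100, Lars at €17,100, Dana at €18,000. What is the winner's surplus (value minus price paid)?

€6,750

Ordered from highest: Beatrix €48,550 > Vikram €41,800 > Dana €18,000 > Lars €17,100 > Frank €11,100 > Wade €5,650.
Beatrix wins with the top bid and pays the second-highest, €41,800.
Surplus = €48,550 − €41,800 = €6,750.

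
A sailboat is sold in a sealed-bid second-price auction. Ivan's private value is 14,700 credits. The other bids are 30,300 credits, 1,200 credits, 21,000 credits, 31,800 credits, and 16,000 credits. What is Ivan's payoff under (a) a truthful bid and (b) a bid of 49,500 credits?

The highest competing bid is 31,800 credits.
Bidding truthfully at 14,700 credits: the top bid is 31,800 credits (a rival), so Ivan loses. Payoff = 0 credits.
Bidding 49,500 credits: Ivan has the top bid, wins, and pays the second-highest bid 31,800 credits. Payoff = 14,700 credits − 31,800 credits = -17,100 credits.

Truthful: 0 credits; alternative: -17,100 credits.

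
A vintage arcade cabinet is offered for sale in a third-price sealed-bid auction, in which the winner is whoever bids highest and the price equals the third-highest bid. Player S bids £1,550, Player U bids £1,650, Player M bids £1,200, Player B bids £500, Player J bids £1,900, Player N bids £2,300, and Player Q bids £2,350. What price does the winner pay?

Price paid: £1,900.

Ordered from highest: Player Q £2,350, then Player N £2,300, then Player J £1,900, then Player U £1,650, then Player S £1,550, then Player M £1,200, then Player B £500.
Player Q is the highest bidder, so Player Q wins.
Under the third-price rule, the price is the third-highest bid: £1,900.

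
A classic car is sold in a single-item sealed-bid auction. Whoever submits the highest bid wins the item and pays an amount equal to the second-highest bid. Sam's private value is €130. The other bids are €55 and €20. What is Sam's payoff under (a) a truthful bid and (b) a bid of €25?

The highest competing bid is €55.
Bidding truthfully at €130: Sam has the top bid, wins, and pays the second-highest bid €55. Payoff = €130 − €55 = €75.
Bidding €25: the top bid is €55 (a rival), so Sam loses. Payoff = €0.

(a) €75  (b) €0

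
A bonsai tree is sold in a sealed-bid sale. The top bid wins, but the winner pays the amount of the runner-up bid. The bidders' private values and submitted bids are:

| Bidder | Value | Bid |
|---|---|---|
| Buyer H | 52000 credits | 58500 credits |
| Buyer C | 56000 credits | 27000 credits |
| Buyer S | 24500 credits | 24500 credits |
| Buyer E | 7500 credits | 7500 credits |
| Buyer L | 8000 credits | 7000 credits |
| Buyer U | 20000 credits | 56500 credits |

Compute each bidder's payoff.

Ranking the bids: Buyer H 58500 credits > Buyer U 56500 credits > Buyer C 27000 credits > Buyer S 24500 credits > Buyer E 7500 credits > Buyer L 7000 credits.
Buyer H has the top bid and wins; the price is the second-highest bid, 56500 credits.
Buyer H's payoff = 52000 credits − 56500 credits = -4500 credits. All other bidders lose, so their payoff is 0.

Payoffs: Buyer H -4500 credits, Buyer C 0 credits, Buyer S 0 credits, Buyer E 0 credits, Buyer L 0 credits, Buyer U 0 credits.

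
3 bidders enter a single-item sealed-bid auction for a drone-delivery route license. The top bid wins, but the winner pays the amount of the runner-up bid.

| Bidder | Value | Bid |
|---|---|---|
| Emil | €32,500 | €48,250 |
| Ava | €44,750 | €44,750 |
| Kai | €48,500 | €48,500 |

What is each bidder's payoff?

Payoffs: Emil €0, Ava €0, Kai €250.

Sorted high to low: Kai €48,500, then Emil €48,250, then Ava €44,750.
Kai has the top bid and wins; the price is the second-highest bid, €48,250.
Kai's payoff = €48,500 − €48,250 = €250. All other bidders lose, so their payoff is 0.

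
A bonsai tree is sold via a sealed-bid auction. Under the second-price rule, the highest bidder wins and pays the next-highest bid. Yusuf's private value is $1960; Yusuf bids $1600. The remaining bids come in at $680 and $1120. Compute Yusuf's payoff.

Highest competing bid: $1120.
Yusuf's bid $1600 is the highest overall, so Yusuf wins and pays the second-highest bid, $1120.
Payoff = value − price = $1960 − $1120 = $840.

Payoff = $840.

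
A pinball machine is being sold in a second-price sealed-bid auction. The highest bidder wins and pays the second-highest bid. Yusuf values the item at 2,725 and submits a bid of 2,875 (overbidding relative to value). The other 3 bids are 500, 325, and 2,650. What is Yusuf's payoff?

Highest competing bid: 2,650.
Yusuf's bid 2,875 is the highest overall, so Yusuf wins and pays the second-highest bid, 2,650.
Payoff = value − price = 2,725 − 2,650 = 75.

75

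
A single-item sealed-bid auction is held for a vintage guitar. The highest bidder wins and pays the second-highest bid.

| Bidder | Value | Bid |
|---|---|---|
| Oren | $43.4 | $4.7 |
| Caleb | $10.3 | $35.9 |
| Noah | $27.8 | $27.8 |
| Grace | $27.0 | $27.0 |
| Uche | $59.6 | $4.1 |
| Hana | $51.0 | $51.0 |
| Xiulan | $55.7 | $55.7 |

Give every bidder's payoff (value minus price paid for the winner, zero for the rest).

Ordered from highest: Xiulan $55.7, then Hana $51.0, then Caleb $35.9, then Noah $27.8, then Grace $27.0, then Oren $4.7, then Uche $4.1.
Xiulan has the top bid and wins; the price is the second-highest bid, $51.0.
Xiulan's payoff = $55.7 − $51.0 = $4.7. All other bidders lose, so their payoff is 0.

Oren $0.0, Caleb $0.0, Noah $0.0, Grace $0.0, Uche $0.0, Hana $0.0, Xiulan $4.7.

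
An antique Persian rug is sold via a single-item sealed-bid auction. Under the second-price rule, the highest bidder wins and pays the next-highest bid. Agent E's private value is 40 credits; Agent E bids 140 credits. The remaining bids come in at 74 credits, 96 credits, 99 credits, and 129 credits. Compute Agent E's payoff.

Highest competing bid: 129 credits.
Agent E's bid 140 credits is the highest overall, so Agent E wins and pays the second-highest bid, 129 credits.
Payoff = value − price = 40 credits − 129 credits = -89 credits.
Overbidding won the item at a price above value — truthful bidding would have avoided this loss.

Agent E's payoff: -89 credits.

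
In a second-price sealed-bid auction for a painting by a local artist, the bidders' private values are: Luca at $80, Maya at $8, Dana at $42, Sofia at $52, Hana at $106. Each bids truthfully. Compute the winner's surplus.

Sorted high to low: Hana $106; Luca $80; Sofia $52; Dana $42; Maya $8.
Hana wins with the top bid and pays the second-highest, $80.
Surplus = $106 − $80 = $26.

Surplus = $26.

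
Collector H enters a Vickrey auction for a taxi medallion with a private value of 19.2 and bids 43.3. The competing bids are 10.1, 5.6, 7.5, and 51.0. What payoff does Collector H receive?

Highest competing bid: 51.0.
Collector H's bid 43.3 is not the highest, so Collector H loses, pays nothing, and earns zero payoff.

Collector H's payoff: 0.0.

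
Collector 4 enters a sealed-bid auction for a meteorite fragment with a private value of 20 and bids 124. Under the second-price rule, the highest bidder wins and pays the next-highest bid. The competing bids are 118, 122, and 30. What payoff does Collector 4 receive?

Payoff = -102.

Highest competing bid: 122.
Collector 4's bid 124 is the highest overall, so Collector 4 wins and pays the second-highest bid, 122.
Payoff = value − price = 20 − 122 = -102.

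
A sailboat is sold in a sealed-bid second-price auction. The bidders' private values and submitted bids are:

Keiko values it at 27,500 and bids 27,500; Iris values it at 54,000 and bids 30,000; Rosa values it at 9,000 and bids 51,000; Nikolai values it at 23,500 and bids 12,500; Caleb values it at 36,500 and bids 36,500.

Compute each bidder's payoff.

Payoffs: Keiko 0, Iris 0, Rosa -27,500, Nikolai 0, Caleb 0.

Sorted high to low: Rosa 51,000; Caleb 36,500; Iris 30,000; Keiko 27,500; Nikolai 12,500.
Rosa has the top bid and wins; the price is the second-highest bid, 36,500.
Rosa's payoff = 9,000 − 36,500 = -27,500. All other bidders lose, so their payoff is 0.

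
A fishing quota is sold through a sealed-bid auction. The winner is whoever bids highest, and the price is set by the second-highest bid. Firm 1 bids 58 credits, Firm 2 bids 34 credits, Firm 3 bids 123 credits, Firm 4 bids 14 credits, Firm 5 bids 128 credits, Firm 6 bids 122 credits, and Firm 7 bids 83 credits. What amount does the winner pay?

Bids in descending order: Firm 5 128 credits > Firm 3 123 credits > Firm 6 122 credits > Firm 7 83 credits > Firm 1 58 credits > Firm 2 34 credits > Firm 4 14 credits.
Firm 5 has the highest bid, so Firm 5 wins.
The second-highest bid is 123 credits, so that is what Firm 5 pays.

123 credits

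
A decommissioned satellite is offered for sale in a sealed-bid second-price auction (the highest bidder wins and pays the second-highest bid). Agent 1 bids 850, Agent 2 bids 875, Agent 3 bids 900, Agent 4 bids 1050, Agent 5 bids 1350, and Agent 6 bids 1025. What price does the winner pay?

1050

Sorted high to low: Agent 5 1350; Agent 4 1050; Agent 6 1025; Agent 3 900; Agent 2 875; Agent 1 850.
Agent 5 is the highest bidder, so Agent 5 wins.
Under the second-price rule, the price is the second-highest bid: 1050.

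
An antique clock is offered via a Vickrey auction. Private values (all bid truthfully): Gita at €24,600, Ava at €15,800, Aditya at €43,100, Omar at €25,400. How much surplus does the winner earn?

Winner's surplus: €17,700.

Bids in descending order: Aditya €43,100 > Omar €25,400 > Gita €24,600 > Ava €15,800.
Aditya wins with the top bid and pays the second-highest, €25,400.
Surplus = €43,100 − €25,400 = €17,700.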